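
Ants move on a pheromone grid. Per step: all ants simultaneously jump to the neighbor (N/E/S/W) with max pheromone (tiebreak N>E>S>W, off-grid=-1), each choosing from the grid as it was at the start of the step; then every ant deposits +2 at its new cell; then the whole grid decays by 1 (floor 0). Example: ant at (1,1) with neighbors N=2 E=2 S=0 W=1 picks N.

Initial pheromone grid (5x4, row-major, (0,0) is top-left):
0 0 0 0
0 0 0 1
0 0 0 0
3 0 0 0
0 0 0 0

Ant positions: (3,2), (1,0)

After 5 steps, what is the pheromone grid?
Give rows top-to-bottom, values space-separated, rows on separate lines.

After step 1: ants at (2,2),(0,0)
  1 0 0 0
  0 0 0 0
  0 0 1 0
  2 0 0 0
  0 0 0 0
After step 2: ants at (1,2),(0,1)
  0 1 0 0
  0 0 1 0
  0 0 0 0
  1 0 0 0
  0 0 0 0
After step 3: ants at (0,2),(0,2)
  0 0 3 0
  0 0 0 0
  0 0 0 0
  0 0 0 0
  0 0 0 0
After step 4: ants at (0,3),(0,3)
  0 0 2 3
  0 0 0 0
  0 0 0 0
  0 0 0 0
  0 0 0 0
After step 5: ants at (0,2),(0,2)
  0 0 5 2
  0 0 0 0
  0 0 0 0
  0 0 0 0
  0 0 0 0

0 0 5 2
0 0 0 0
0 0 0 0
0 0 0 0
0 0 0 0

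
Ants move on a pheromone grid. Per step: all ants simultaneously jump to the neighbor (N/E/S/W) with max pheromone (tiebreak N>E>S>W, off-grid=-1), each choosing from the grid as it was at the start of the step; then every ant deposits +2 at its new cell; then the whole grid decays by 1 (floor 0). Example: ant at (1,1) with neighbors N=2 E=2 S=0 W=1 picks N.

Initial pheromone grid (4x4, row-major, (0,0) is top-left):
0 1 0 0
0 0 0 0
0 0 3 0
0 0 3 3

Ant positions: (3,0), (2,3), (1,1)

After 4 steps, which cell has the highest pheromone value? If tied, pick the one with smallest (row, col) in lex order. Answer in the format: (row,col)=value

Answer: (0,1)=3

Derivation:
Step 1: ant0:(3,0)->N->(2,0) | ant1:(2,3)->S->(3,3) | ant2:(1,1)->N->(0,1)
  grid max=4 at (3,3)
Step 2: ant0:(2,0)->N->(1,0) | ant1:(3,3)->W->(3,2) | ant2:(0,1)->E->(0,2)
  grid max=3 at (3,2)
Step 3: ant0:(1,0)->N->(0,0) | ant1:(3,2)->E->(3,3) | ant2:(0,2)->W->(0,1)
  grid max=4 at (3,3)
Step 4: ant0:(0,0)->E->(0,1) | ant1:(3,3)->W->(3,2) | ant2:(0,1)->W->(0,0)
  grid max=3 at (0,1)
Final grid:
  2 3 0 0
  0 0 0 0
  0 0 0 0
  0 0 3 3
Max pheromone 3 at (0,1)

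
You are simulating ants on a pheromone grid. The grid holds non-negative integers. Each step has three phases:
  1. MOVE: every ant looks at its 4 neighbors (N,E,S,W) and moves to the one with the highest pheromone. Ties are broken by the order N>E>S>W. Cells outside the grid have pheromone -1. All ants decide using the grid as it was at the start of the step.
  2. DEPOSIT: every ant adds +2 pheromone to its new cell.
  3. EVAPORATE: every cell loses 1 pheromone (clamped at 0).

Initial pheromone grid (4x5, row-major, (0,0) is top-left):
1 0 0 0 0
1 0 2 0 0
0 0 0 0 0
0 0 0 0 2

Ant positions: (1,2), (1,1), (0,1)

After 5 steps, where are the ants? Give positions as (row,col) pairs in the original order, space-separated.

Step 1: ant0:(1,2)->N->(0,2) | ant1:(1,1)->E->(1,2) | ant2:(0,1)->W->(0,0)
  grid max=3 at (1,2)
Step 2: ant0:(0,2)->S->(1,2) | ant1:(1,2)->N->(0,2) | ant2:(0,0)->E->(0,1)
  grid max=4 at (1,2)
Step 3: ant0:(1,2)->N->(0,2) | ant1:(0,2)->S->(1,2) | ant2:(0,1)->E->(0,2)
  grid max=5 at (0,2)
Step 4: ant0:(0,2)->S->(1,2) | ant1:(1,2)->N->(0,2) | ant2:(0,2)->S->(1,2)
  grid max=8 at (1,2)
Step 5: ant0:(1,2)->N->(0,2) | ant1:(0,2)->S->(1,2) | ant2:(1,2)->N->(0,2)
  grid max=9 at (0,2)

(0,2) (1,2) (0,2)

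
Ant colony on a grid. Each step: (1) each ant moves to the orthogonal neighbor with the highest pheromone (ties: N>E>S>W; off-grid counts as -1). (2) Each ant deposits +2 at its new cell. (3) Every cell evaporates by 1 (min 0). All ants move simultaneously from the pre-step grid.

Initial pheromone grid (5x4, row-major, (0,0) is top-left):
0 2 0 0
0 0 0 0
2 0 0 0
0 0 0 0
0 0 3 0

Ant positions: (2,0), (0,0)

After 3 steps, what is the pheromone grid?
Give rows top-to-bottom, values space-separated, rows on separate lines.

After step 1: ants at (1,0),(0,1)
  0 3 0 0
  1 0 0 0
  1 0 0 0
  0 0 0 0
  0 0 2 0
After step 2: ants at (2,0),(0,2)
  0 2 1 0
  0 0 0 0
  2 0 0 0
  0 0 0 0
  0 0 1 0
After step 3: ants at (1,0),(0,1)
  0 3 0 0
  1 0 0 0
  1 0 0 0
  0 0 0 0
  0 0 0 0

0 3 0 0
1 0 0 0
1 0 0 0
0 0 0 0
0 0 0 0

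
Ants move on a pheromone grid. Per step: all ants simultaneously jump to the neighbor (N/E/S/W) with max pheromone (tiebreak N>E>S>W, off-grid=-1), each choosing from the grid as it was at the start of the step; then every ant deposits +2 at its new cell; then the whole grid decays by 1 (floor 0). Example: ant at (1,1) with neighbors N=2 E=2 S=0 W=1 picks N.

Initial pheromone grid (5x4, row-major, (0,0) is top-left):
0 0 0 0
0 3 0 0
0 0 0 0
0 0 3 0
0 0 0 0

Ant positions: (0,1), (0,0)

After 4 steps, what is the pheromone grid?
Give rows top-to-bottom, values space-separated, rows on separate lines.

After step 1: ants at (1,1),(0,1)
  0 1 0 0
  0 4 0 0
  0 0 0 0
  0 0 2 0
  0 0 0 0
After step 2: ants at (0,1),(1,1)
  0 2 0 0
  0 5 0 0
  0 0 0 0
  0 0 1 0
  0 0 0 0
After step 3: ants at (1,1),(0,1)
  0 3 0 0
  0 6 0 0
  0 0 0 0
  0 0 0 0
  0 0 0 0
After step 4: ants at (0,1),(1,1)
  0 4 0 0
  0 7 0 0
  0 0 0 0
  0 0 0 0
  0 0 0 0

0 4 0 0
0 7 0 0
0 0 0 0
0 0 0 0
0 0 0 0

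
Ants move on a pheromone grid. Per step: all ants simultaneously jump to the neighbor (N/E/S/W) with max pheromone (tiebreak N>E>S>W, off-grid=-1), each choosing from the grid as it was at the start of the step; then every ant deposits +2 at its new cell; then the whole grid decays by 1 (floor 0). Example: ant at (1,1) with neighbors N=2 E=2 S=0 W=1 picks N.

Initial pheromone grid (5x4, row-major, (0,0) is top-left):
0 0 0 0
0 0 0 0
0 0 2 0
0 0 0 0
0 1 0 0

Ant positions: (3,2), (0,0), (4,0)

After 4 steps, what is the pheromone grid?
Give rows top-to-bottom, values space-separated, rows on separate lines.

After step 1: ants at (2,2),(0,1),(4,1)
  0 1 0 0
  0 0 0 0
  0 0 3 0
  0 0 0 0
  0 2 0 0
After step 2: ants at (1,2),(0,2),(3,1)
  0 0 1 0
  0 0 1 0
  0 0 2 0
  0 1 0 0
  0 1 0 0
After step 3: ants at (2,2),(1,2),(4,1)
  0 0 0 0
  0 0 2 0
  0 0 3 0
  0 0 0 0
  0 2 0 0
After step 4: ants at (1,2),(2,2),(3,1)
  0 0 0 0
  0 0 3 0
  0 0 4 0
  0 1 0 0
  0 1 0 0

0 0 0 0
0 0 3 0
0 0 4 0
0 1 0 0
0 1 0 0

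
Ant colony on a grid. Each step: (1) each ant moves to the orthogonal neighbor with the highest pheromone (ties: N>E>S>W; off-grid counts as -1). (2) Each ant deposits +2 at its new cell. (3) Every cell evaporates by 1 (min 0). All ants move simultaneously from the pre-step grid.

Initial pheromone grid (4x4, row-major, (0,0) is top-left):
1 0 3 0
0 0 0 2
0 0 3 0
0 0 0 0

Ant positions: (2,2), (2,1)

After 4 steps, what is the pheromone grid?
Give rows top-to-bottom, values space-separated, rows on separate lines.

After step 1: ants at (1,2),(2,2)
  0 0 2 0
  0 0 1 1
  0 0 4 0
  0 0 0 0
After step 2: ants at (2,2),(1,2)
  0 0 1 0
  0 0 2 0
  0 0 5 0
  0 0 0 0
After step 3: ants at (1,2),(2,2)
  0 0 0 0
  0 0 3 0
  0 0 6 0
  0 0 0 0
After step 4: ants at (2,2),(1,2)
  0 0 0 0
  0 0 4 0
  0 0 7 0
  0 0 0 0

0 0 0 0
0 0 4 0
0 0 7 0
0 0 0 0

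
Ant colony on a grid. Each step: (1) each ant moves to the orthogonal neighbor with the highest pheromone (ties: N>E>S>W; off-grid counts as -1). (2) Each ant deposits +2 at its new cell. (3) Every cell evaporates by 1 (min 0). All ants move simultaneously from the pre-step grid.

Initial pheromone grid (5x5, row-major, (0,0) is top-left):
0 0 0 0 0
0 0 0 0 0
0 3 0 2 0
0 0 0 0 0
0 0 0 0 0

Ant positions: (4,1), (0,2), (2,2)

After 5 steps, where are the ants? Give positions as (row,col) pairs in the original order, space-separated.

Step 1: ant0:(4,1)->N->(3,1) | ant1:(0,2)->E->(0,3) | ant2:(2,2)->W->(2,1)
  grid max=4 at (2,1)
Step 2: ant0:(3,1)->N->(2,1) | ant1:(0,3)->E->(0,4) | ant2:(2,1)->S->(3,1)
  grid max=5 at (2,1)
Step 3: ant0:(2,1)->S->(3,1) | ant1:(0,4)->S->(1,4) | ant2:(3,1)->N->(2,1)
  grid max=6 at (2,1)
Step 4: ant0:(3,1)->N->(2,1) | ant1:(1,4)->N->(0,4) | ant2:(2,1)->S->(3,1)
  grid max=7 at (2,1)
Step 5: ant0:(2,1)->S->(3,1) | ant1:(0,4)->S->(1,4) | ant2:(3,1)->N->(2,1)
  grid max=8 at (2,1)

(3,1) (1,4) (2,1)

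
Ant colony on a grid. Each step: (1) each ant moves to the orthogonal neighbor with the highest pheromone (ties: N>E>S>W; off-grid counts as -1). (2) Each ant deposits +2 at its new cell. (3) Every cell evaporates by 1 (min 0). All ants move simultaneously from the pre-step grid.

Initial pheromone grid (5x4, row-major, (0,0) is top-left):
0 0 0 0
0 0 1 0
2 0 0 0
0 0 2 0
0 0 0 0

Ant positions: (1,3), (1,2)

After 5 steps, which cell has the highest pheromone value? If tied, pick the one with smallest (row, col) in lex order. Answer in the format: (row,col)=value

Answer: (1,2)=6

Derivation:
Step 1: ant0:(1,3)->W->(1,2) | ant1:(1,2)->N->(0,2)
  grid max=2 at (1,2)
Step 2: ant0:(1,2)->N->(0,2) | ant1:(0,2)->S->(1,2)
  grid max=3 at (1,2)
Step 3: ant0:(0,2)->S->(1,2) | ant1:(1,2)->N->(0,2)
  grid max=4 at (1,2)
Step 4: ant0:(1,2)->N->(0,2) | ant1:(0,2)->S->(1,2)
  grid max=5 at (1,2)
Step 5: ant0:(0,2)->S->(1,2) | ant1:(1,2)->N->(0,2)
  grid max=6 at (1,2)
Final grid:
  0 0 5 0
  0 0 6 0
  0 0 0 0
  0 0 0 0
  0 0 0 0
Max pheromone 6 at (1,2)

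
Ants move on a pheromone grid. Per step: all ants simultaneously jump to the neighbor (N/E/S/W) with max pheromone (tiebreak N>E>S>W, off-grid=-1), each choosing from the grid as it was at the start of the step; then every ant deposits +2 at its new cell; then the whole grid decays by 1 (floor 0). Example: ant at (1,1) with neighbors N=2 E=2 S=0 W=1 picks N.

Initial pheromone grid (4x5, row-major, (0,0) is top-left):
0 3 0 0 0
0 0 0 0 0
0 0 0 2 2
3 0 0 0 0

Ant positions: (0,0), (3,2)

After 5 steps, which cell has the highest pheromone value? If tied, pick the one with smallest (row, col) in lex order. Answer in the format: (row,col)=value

Answer: (0,1)=4

Derivation:
Step 1: ant0:(0,0)->E->(0,1) | ant1:(3,2)->N->(2,2)
  grid max=4 at (0,1)
Step 2: ant0:(0,1)->E->(0,2) | ant1:(2,2)->E->(2,3)
  grid max=3 at (0,1)
Step 3: ant0:(0,2)->W->(0,1) | ant1:(2,3)->N->(1,3)
  grid max=4 at (0,1)
Step 4: ant0:(0,1)->E->(0,2) | ant1:(1,3)->S->(2,3)
  grid max=3 at (0,1)
Step 5: ant0:(0,2)->W->(0,1) | ant1:(2,3)->N->(1,3)
  grid max=4 at (0,1)
Final grid:
  0 4 0 0 0
  0 0 0 1 0
  0 0 0 1 0
  0 0 0 0 0
Max pheromone 4 at (0,1)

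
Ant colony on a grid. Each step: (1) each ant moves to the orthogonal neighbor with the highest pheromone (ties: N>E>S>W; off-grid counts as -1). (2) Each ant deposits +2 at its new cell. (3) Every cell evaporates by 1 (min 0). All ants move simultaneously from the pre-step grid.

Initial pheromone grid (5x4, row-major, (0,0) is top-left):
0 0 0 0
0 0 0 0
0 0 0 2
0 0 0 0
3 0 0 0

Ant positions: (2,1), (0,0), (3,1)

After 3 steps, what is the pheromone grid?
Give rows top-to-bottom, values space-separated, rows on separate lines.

After step 1: ants at (1,1),(0,1),(2,1)
  0 1 0 0
  0 1 0 0
  0 1 0 1
  0 0 0 0
  2 0 0 0
After step 2: ants at (0,1),(1,1),(1,1)
  0 2 0 0
  0 4 0 0
  0 0 0 0
  0 0 0 0
  1 0 0 0
After step 3: ants at (1,1),(0,1),(0,1)
  0 5 0 0
  0 5 0 0
  0 0 0 0
  0 0 0 0
  0 0 0 0

0 5 0 0
0 5 0 0
0 0 0 0
0 0 0 0
0 0 0 0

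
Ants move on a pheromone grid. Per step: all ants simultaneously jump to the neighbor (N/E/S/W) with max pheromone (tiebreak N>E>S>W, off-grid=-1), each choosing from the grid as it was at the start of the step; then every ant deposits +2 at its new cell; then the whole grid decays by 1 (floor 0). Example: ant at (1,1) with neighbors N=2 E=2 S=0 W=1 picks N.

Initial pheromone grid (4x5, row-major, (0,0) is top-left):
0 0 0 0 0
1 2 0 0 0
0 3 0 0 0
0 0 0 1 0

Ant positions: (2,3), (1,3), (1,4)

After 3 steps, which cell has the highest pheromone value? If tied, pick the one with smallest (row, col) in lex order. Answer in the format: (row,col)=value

Answer: (0,3)=3

Derivation:
Step 1: ant0:(2,3)->S->(3,3) | ant1:(1,3)->N->(0,3) | ant2:(1,4)->N->(0,4)
  grid max=2 at (2,1)
Step 2: ant0:(3,3)->N->(2,3) | ant1:(0,3)->E->(0,4) | ant2:(0,4)->W->(0,3)
  grid max=2 at (0,3)
Step 3: ant0:(2,3)->S->(3,3) | ant1:(0,4)->W->(0,3) | ant2:(0,3)->E->(0,4)
  grid max=3 at (0,3)
Final grid:
  0 0 0 3 3
  0 0 0 0 0
  0 0 0 0 0
  0 0 0 2 0
Max pheromone 3 at (0,3)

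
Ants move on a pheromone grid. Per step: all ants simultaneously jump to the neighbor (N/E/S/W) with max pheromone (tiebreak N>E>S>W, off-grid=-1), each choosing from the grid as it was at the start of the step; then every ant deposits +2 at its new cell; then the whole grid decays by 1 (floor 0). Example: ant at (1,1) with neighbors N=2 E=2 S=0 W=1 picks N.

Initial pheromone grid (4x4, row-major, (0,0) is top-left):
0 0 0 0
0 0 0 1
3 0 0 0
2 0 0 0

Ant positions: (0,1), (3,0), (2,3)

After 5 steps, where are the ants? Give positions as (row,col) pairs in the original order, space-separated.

Step 1: ant0:(0,1)->E->(0,2) | ant1:(3,0)->N->(2,0) | ant2:(2,3)->N->(1,3)
  grid max=4 at (2,0)
Step 2: ant0:(0,2)->E->(0,3) | ant1:(2,0)->S->(3,0) | ant2:(1,3)->N->(0,3)
  grid max=3 at (0,3)
Step 3: ant0:(0,3)->S->(1,3) | ant1:(3,0)->N->(2,0) | ant2:(0,3)->S->(1,3)
  grid max=4 at (1,3)
Step 4: ant0:(1,3)->N->(0,3) | ant1:(2,0)->S->(3,0) | ant2:(1,3)->N->(0,3)
  grid max=5 at (0,3)
Step 5: ant0:(0,3)->S->(1,3) | ant1:(3,0)->N->(2,0) | ant2:(0,3)->S->(1,3)
  grid max=6 at (1,3)

(1,3) (2,0) (1,3)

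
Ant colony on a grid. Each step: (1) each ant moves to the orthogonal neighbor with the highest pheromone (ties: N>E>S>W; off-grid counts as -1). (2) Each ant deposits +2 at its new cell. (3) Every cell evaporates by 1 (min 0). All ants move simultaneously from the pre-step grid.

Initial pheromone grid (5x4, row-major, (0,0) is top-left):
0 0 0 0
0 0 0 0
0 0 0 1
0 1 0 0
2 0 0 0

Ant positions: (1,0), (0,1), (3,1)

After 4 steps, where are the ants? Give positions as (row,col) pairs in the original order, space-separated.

Step 1: ant0:(1,0)->N->(0,0) | ant1:(0,1)->E->(0,2) | ant2:(3,1)->N->(2,1)
  grid max=1 at (0,0)
Step 2: ant0:(0,0)->E->(0,1) | ant1:(0,2)->E->(0,3) | ant2:(2,1)->N->(1,1)
  grid max=1 at (0,1)
Step 3: ant0:(0,1)->S->(1,1) | ant1:(0,3)->S->(1,3) | ant2:(1,1)->N->(0,1)
  grid max=2 at (0,1)
Step 4: ant0:(1,1)->N->(0,1) | ant1:(1,3)->N->(0,3) | ant2:(0,1)->S->(1,1)
  grid max=3 at (0,1)

(0,1) (0,3) (1,1)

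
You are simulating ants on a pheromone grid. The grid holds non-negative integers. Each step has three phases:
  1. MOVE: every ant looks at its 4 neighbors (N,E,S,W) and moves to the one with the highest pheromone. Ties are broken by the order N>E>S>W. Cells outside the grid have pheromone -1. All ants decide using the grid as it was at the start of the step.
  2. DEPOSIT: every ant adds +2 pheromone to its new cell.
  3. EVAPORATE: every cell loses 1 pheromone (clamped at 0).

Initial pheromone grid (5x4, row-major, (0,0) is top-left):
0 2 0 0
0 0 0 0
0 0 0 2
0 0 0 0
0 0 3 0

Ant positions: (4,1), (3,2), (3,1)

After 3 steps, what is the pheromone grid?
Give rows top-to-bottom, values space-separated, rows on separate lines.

After step 1: ants at (4,2),(4,2),(2,1)
  0 1 0 0
  0 0 0 0
  0 1 0 1
  0 0 0 0
  0 0 6 0
After step 2: ants at (3,2),(3,2),(1,1)
  0 0 0 0
  0 1 0 0
  0 0 0 0
  0 0 3 0
  0 0 5 0
After step 3: ants at (4,2),(4,2),(0,1)
  0 1 0 0
  0 0 0 0
  0 0 0 0
  0 0 2 0
  0 0 8 0

0 1 0 0
0 0 0 0
0 0 0 0
0 0 2 0
0 0 8 0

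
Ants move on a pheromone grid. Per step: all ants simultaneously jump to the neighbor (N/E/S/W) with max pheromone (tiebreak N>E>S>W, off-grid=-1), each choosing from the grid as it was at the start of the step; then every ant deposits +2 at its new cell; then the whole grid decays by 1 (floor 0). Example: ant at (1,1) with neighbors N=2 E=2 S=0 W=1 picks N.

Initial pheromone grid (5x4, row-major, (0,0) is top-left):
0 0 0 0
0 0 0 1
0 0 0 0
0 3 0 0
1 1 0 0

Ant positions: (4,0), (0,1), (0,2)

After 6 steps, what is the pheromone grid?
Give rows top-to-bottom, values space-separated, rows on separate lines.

After step 1: ants at (4,1),(0,2),(0,3)
  0 0 1 1
  0 0 0 0
  0 0 0 0
  0 2 0 0
  0 2 0 0
After step 2: ants at (3,1),(0,3),(0,2)
  0 0 2 2
  0 0 0 0
  0 0 0 0
  0 3 0 0
  0 1 0 0
After step 3: ants at (4,1),(0,2),(0,3)
  0 0 3 3
  0 0 0 0
  0 0 0 0
  0 2 0 0
  0 2 0 0
After step 4: ants at (3,1),(0,3),(0,2)
  0 0 4 4
  0 0 0 0
  0 0 0 0
  0 3 0 0
  0 1 0 0
After step 5: ants at (4,1),(0,2),(0,3)
  0 0 5 5
  0 0 0 0
  0 0 0 0
  0 2 0 0
  0 2 0 0
After step 6: ants at (3,1),(0,3),(0,2)
  0 0 6 6
  0 0 0 0
  0 0 0 0
  0 3 0 0
  0 1 0 0

0 0 6 6
0 0 0 0
0 0 0 0
0 3 0 0
0 1 0 0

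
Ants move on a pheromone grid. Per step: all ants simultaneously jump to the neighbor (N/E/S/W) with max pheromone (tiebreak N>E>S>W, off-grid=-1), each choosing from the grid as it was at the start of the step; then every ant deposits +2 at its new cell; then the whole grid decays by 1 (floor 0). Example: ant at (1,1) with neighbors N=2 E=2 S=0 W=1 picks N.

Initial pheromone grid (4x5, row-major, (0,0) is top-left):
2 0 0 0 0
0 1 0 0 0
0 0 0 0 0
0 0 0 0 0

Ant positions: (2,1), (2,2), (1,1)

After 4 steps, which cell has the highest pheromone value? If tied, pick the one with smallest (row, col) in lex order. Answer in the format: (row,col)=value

Step 1: ant0:(2,1)->N->(1,1) | ant1:(2,2)->N->(1,2) | ant2:(1,1)->N->(0,1)
  grid max=2 at (1,1)
Step 2: ant0:(1,1)->N->(0,1) | ant1:(1,2)->W->(1,1) | ant2:(0,1)->S->(1,1)
  grid max=5 at (1,1)
Step 3: ant0:(0,1)->S->(1,1) | ant1:(1,1)->N->(0,1) | ant2:(1,1)->N->(0,1)
  grid max=6 at (1,1)
Step 4: ant0:(1,1)->N->(0,1) | ant1:(0,1)->S->(1,1) | ant2:(0,1)->S->(1,1)
  grid max=9 at (1,1)
Final grid:
  0 6 0 0 0
  0 9 0 0 0
  0 0 0 0 0
  0 0 0 0 0
Max pheromone 9 at (1,1)

Answer: (1,1)=9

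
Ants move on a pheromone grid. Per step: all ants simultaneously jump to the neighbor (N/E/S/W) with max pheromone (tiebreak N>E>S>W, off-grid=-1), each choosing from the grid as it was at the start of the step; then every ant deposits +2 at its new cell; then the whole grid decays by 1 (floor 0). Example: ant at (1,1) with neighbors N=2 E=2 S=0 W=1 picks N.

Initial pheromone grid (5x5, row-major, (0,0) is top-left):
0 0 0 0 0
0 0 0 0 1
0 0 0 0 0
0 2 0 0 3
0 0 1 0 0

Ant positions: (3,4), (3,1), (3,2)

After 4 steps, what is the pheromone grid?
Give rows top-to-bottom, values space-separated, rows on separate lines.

After step 1: ants at (2,4),(2,1),(3,1)
  0 0 0 0 0
  0 0 0 0 0
  0 1 0 0 1
  0 3 0 0 2
  0 0 0 0 0
After step 2: ants at (3,4),(3,1),(2,1)
  0 0 0 0 0
  0 0 0 0 0
  0 2 0 0 0
  0 4 0 0 3
  0 0 0 0 0
After step 3: ants at (2,4),(2,1),(3,1)
  0 0 0 0 0
  0 0 0 0 0
  0 3 0 0 1
  0 5 0 0 2
  0 0 0 0 0
After step 4: ants at (3,4),(3,1),(2,1)
  0 0 0 0 0
  0 0 0 0 0
  0 4 0 0 0
  0 6 0 0 3
  0 0 0 0 0

0 0 0 0 0
0 0 0 0 0
0 4 0 0 0
0 6 0 0 3
0 0 0 0 0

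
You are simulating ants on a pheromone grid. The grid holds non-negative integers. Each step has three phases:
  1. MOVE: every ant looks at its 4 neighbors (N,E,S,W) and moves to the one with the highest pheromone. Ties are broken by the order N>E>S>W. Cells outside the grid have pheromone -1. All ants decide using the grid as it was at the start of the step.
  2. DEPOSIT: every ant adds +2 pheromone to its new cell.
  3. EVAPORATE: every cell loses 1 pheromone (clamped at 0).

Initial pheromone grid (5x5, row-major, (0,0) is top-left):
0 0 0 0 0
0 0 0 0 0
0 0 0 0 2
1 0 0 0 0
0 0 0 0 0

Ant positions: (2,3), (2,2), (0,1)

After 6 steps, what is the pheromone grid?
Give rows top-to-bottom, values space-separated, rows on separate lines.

After step 1: ants at (2,4),(1,2),(0,2)
  0 0 1 0 0
  0 0 1 0 0
  0 0 0 0 3
  0 0 0 0 0
  0 0 0 0 0
After step 2: ants at (1,4),(0,2),(1,2)
  0 0 2 0 0
  0 0 2 0 1
  0 0 0 0 2
  0 0 0 0 0
  0 0 0 0 0
After step 3: ants at (2,4),(1,2),(0,2)
  0 0 3 0 0
  0 0 3 0 0
  0 0 0 0 3
  0 0 0 0 0
  0 0 0 0 0
After step 4: ants at (1,4),(0,2),(1,2)
  0 0 4 0 0
  0 0 4 0 1
  0 0 0 0 2
  0 0 0 0 0
  0 0 0 0 0
After step 5: ants at (2,4),(1,2),(0,2)
  0 0 5 0 0
  0 0 5 0 0
  0 0 0 0 3
  0 0 0 0 0
  0 0 0 0 0
After step 6: ants at (1,4),(0,2),(1,2)
  0 0 6 0 0
  0 0 6 0 1
  0 0 0 0 2
  0 0 0 0 0
  0 0 0 0 0

0 0 6 0 0
0 0 6 0 1
0 0 0 0 2
0 0 0 0 0
0 0 0 0 0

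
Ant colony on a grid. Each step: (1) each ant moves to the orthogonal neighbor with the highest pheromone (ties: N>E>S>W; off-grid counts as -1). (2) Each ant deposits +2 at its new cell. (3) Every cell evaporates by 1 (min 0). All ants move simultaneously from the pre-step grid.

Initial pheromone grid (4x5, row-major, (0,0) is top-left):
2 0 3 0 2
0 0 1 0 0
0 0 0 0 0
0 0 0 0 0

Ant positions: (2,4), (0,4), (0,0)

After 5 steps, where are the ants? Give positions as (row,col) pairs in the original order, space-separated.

Step 1: ant0:(2,4)->N->(1,4) | ant1:(0,4)->S->(1,4) | ant2:(0,0)->E->(0,1)
  grid max=3 at (1,4)
Step 2: ant0:(1,4)->N->(0,4) | ant1:(1,4)->N->(0,4) | ant2:(0,1)->E->(0,2)
  grid max=4 at (0,4)
Step 3: ant0:(0,4)->S->(1,4) | ant1:(0,4)->S->(1,4) | ant2:(0,2)->E->(0,3)
  grid max=5 at (1,4)
Step 4: ant0:(1,4)->N->(0,4) | ant1:(1,4)->N->(0,4) | ant2:(0,3)->E->(0,4)
  grid max=8 at (0,4)
Step 5: ant0:(0,4)->S->(1,4) | ant1:(0,4)->S->(1,4) | ant2:(0,4)->S->(1,4)
  grid max=9 at (1,4)

(1,4) (1,4) (1,4)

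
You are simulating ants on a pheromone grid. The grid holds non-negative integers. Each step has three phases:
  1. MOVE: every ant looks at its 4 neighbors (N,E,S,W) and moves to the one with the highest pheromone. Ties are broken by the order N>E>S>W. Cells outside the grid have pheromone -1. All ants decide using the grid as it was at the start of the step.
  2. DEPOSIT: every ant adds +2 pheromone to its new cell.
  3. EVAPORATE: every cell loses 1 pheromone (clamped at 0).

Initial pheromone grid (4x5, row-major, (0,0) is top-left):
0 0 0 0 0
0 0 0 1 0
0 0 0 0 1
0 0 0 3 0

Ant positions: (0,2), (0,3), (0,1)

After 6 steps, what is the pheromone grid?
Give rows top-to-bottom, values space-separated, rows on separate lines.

After step 1: ants at (0,3),(1,3),(0,2)
  0 0 1 1 0
  0 0 0 2 0
  0 0 0 0 0
  0 0 0 2 0
After step 2: ants at (1,3),(0,3),(0,3)
  0 0 0 4 0
  0 0 0 3 0
  0 0 0 0 0
  0 0 0 1 0
After step 3: ants at (0,3),(1,3),(1,3)
  0 0 0 5 0
  0 0 0 6 0
  0 0 0 0 0
  0 0 0 0 0
After step 4: ants at (1,3),(0,3),(0,3)
  0 0 0 8 0
  0 0 0 7 0
  0 0 0 0 0
  0 0 0 0 0
After step 5: ants at (0,3),(1,3),(1,3)
  0 0 0 9 0
  0 0 0 10 0
  0 0 0 0 0
  0 0 0 0 0
After step 6: ants at (1,3),(0,3),(0,3)
  0 0 0 12 0
  0 0 0 11 0
  0 0 0 0 0
  0 0 0 0 0

0 0 0 12 0
0 0 0 11 0
0 0 0 0 0
0 0 0 0 0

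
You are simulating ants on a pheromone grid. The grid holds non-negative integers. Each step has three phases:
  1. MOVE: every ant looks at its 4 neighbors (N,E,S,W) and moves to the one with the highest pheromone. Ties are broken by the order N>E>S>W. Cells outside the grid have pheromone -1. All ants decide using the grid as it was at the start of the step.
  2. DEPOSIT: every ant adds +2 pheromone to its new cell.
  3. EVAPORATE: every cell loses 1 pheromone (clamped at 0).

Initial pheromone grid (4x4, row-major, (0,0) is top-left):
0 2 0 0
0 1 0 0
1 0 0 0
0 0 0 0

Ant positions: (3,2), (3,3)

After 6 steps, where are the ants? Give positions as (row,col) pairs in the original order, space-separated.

Step 1: ant0:(3,2)->N->(2,2) | ant1:(3,3)->N->(2,3)
  grid max=1 at (0,1)
Step 2: ant0:(2,2)->E->(2,3) | ant1:(2,3)->W->(2,2)
  grid max=2 at (2,2)
Step 3: ant0:(2,3)->W->(2,2) | ant1:(2,2)->E->(2,3)
  grid max=3 at (2,2)
Step 4: ant0:(2,2)->E->(2,3) | ant1:(2,3)->W->(2,2)
  grid max=4 at (2,2)
Step 5: ant0:(2,3)->W->(2,2) | ant1:(2,2)->E->(2,3)
  grid max=5 at (2,2)
Step 6: ant0:(2,2)->E->(2,3) | ant1:(2,3)->W->(2,2)
  grid max=6 at (2,2)

(2,3) (2,2)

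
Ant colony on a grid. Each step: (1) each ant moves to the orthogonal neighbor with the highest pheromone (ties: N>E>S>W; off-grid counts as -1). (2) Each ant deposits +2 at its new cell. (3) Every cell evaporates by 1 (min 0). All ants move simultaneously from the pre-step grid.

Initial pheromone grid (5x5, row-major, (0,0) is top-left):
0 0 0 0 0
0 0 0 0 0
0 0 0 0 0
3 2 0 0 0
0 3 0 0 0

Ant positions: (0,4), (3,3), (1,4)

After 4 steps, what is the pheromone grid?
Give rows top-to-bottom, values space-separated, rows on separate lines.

After step 1: ants at (1,4),(2,3),(0,4)
  0 0 0 0 1
  0 0 0 0 1
  0 0 0 1 0
  2 1 0 0 0
  0 2 0 0 0
After step 2: ants at (0,4),(1,3),(1,4)
  0 0 0 0 2
  0 0 0 1 2
  0 0 0 0 0
  1 0 0 0 0
  0 1 0 0 0
After step 3: ants at (1,4),(1,4),(0,4)
  0 0 0 0 3
  0 0 0 0 5
  0 0 0 0 0
  0 0 0 0 0
  0 0 0 0 0
After step 4: ants at (0,4),(0,4),(1,4)
  0 0 0 0 6
  0 0 0 0 6
  0 0 0 0 0
  0 0 0 0 0
  0 0 0 0 0

0 0 0 0 6
0 0 0 0 6
0 0 0 0 0
0 0 0 0 0
0 0 0 0 0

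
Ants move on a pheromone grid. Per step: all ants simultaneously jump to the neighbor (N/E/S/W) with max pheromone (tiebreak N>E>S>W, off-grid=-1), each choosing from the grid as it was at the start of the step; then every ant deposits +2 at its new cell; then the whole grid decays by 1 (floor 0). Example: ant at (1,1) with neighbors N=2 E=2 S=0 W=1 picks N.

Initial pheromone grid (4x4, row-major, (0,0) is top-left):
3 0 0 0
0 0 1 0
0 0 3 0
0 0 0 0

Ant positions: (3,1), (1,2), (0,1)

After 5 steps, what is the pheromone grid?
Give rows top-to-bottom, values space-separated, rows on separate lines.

After step 1: ants at (2,1),(2,2),(0,0)
  4 0 0 0
  0 0 0 0
  0 1 4 0
  0 0 0 0
After step 2: ants at (2,2),(2,1),(0,1)
  3 1 0 0
  0 0 0 0
  0 2 5 0
  0 0 0 0
After step 3: ants at (2,1),(2,2),(0,0)
  4 0 0 0
  0 0 0 0
  0 3 6 0
  0 0 0 0
After step 4: ants at (2,2),(2,1),(0,1)
  3 1 0 0
  0 0 0 0
  0 4 7 0
  0 0 0 0
After step 5: ants at (2,1),(2,2),(0,0)
  4 0 0 0
  0 0 0 0
  0 5 8 0
  0 0 0 0

4 0 0 0
0 0 0 0
0 5 8 0
0 0 0 0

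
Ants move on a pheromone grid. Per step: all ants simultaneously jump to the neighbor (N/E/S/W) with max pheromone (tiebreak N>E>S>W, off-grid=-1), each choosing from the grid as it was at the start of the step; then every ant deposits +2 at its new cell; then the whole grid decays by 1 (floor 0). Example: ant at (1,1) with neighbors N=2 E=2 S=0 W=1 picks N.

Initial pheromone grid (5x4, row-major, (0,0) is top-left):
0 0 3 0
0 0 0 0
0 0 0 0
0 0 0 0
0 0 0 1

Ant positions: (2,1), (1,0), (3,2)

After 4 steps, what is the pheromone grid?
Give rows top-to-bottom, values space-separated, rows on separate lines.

After step 1: ants at (1,1),(0,0),(2,2)
  1 0 2 0
  0 1 0 0
  0 0 1 0
  0 0 0 0
  0 0 0 0
After step 2: ants at (0,1),(0,1),(1,2)
  0 3 1 0
  0 0 1 0
  0 0 0 0
  0 0 0 0
  0 0 0 0
After step 3: ants at (0,2),(0,2),(0,2)
  0 2 6 0
  0 0 0 0
  0 0 0 0
  0 0 0 0
  0 0 0 0
After step 4: ants at (0,1),(0,1),(0,1)
  0 7 5 0
  0 0 0 0
  0 0 0 0
  0 0 0 0
  0 0 0 0

0 7 5 0
0 0 0 0
0 0 0 0
0 0 0 0
0 0 0 0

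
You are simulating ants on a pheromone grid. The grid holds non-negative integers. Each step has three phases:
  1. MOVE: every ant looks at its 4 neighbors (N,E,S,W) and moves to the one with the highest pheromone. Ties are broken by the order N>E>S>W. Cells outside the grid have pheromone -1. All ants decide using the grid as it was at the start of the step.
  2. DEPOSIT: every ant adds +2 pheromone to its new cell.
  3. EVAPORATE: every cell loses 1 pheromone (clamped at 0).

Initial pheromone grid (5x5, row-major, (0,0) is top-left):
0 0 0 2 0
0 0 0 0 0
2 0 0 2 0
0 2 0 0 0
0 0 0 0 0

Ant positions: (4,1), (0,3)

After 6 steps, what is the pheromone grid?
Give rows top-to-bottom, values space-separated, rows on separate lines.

After step 1: ants at (3,1),(0,4)
  0 0 0 1 1
  0 0 0 0 0
  1 0 0 1 0
  0 3 0 0 0
  0 0 0 0 0
After step 2: ants at (2,1),(0,3)
  0 0 0 2 0
  0 0 0 0 0
  0 1 0 0 0
  0 2 0 0 0
  0 0 0 0 0
After step 3: ants at (3,1),(0,4)
  0 0 0 1 1
  0 0 0 0 0
  0 0 0 0 0
  0 3 0 0 0
  0 0 0 0 0
After step 4: ants at (2,1),(0,3)
  0 0 0 2 0
  0 0 0 0 0
  0 1 0 0 0
  0 2 0 0 0
  0 0 0 0 0
After step 5: ants at (3,1),(0,4)
  0 0 0 1 1
  0 0 0 0 0
  0 0 0 0 0
  0 3 0 0 0
  0 0 0 0 0
After step 6: ants at (2,1),(0,3)
  0 0 0 2 0
  0 0 0 0 0
  0 1 0 0 0
  0 2 0 0 0
  0 0 0 0 0

0 0 0 2 0
0 0 0 0 0
0 1 0 0 0
0 2 0 0 0
0 0 0 0 0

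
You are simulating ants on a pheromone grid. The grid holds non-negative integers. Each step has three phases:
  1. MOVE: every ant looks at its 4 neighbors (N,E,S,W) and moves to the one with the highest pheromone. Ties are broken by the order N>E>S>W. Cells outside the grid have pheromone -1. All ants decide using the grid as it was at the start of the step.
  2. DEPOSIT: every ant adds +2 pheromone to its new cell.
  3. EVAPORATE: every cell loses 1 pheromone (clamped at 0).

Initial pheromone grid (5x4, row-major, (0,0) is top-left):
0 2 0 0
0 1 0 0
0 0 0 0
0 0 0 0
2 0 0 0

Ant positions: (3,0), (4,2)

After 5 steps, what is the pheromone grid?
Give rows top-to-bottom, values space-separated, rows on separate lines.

After step 1: ants at (4,0),(3,2)
  0 1 0 0
  0 0 0 0
  0 0 0 0
  0 0 1 0
  3 0 0 0
After step 2: ants at (3,0),(2,2)
  0 0 0 0
  0 0 0 0
  0 0 1 0
  1 0 0 0
  2 0 0 0
After step 3: ants at (4,0),(1,2)
  0 0 0 0
  0 0 1 0
  0 0 0 0
  0 0 0 0
  3 0 0 0
After step 4: ants at (3,0),(0,2)
  0 0 1 0
  0 0 0 0
  0 0 0 0
  1 0 0 0
  2 0 0 0
After step 5: ants at (4,0),(0,3)
  0 0 0 1
  0 0 0 0
  0 0 0 0
  0 0 0 0
  3 0 0 0

0 0 0 1
0 0 0 0
0 0 0 0
0 0 0 0
3 0 0 0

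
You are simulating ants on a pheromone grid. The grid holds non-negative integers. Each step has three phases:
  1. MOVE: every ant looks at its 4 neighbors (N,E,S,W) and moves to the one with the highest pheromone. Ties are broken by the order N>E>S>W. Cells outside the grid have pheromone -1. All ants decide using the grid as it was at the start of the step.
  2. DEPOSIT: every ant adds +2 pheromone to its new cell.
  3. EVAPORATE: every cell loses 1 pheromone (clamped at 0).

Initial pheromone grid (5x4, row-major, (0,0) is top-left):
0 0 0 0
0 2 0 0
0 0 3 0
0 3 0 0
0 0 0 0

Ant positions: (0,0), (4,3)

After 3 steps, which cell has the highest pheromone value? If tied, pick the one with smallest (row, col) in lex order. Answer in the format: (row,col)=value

Step 1: ant0:(0,0)->E->(0,1) | ant1:(4,3)->N->(3,3)
  grid max=2 at (2,2)
Step 2: ant0:(0,1)->S->(1,1) | ant1:(3,3)->N->(2,3)
  grid max=2 at (1,1)
Step 3: ant0:(1,1)->N->(0,1) | ant1:(2,3)->W->(2,2)
  grid max=2 at (2,2)
Final grid:
  0 1 0 0
  0 1 0 0
  0 0 2 0
  0 0 0 0
  0 0 0 0
Max pheromone 2 at (2,2)

Answer: (2,2)=2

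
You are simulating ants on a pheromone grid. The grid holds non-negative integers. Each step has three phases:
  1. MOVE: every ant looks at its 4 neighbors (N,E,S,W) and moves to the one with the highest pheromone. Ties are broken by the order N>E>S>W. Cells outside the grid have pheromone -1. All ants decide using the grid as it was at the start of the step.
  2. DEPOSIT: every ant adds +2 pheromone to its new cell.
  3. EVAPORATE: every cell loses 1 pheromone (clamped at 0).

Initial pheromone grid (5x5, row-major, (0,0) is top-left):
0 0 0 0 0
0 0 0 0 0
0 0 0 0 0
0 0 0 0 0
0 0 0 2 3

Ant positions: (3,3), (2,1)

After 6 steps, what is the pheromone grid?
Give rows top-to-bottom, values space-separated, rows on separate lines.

After step 1: ants at (4,3),(1,1)
  0 0 0 0 0
  0 1 0 0 0
  0 0 0 0 0
  0 0 0 0 0
  0 0 0 3 2
After step 2: ants at (4,4),(0,1)
  0 1 0 0 0
  0 0 0 0 0
  0 0 0 0 0
  0 0 0 0 0
  0 0 0 2 3
After step 3: ants at (4,3),(0,2)
  0 0 1 0 0
  0 0 0 0 0
  0 0 0 0 0
  0 0 0 0 0
  0 0 0 3 2
After step 4: ants at (4,4),(0,3)
  0 0 0 1 0
  0 0 0 0 0
  0 0 0 0 0
  0 0 0 0 0
  0 0 0 2 3
After step 5: ants at (4,3),(0,4)
  0 0 0 0 1
  0 0 0 0 0
  0 0 0 0 0
  0 0 0 0 0
  0 0 0 3 2
After step 6: ants at (4,4),(1,4)
  0 0 0 0 0
  0 0 0 0 1
  0 0 0 0 0
  0 0 0 0 0
  0 0 0 2 3

0 0 0 0 0
0 0 0 0 1
0 0 0 0 0
0 0 0 0 0
0 0 0 2 3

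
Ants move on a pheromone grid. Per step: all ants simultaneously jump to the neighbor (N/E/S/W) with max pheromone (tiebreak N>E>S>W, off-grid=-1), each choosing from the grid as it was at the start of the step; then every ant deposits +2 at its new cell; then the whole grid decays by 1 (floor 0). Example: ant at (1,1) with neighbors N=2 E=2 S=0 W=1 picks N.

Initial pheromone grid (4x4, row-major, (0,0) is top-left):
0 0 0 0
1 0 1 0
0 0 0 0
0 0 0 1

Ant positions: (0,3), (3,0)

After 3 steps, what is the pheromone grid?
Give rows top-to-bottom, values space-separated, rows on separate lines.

After step 1: ants at (1,3),(2,0)
  0 0 0 0
  0 0 0 1
  1 0 0 0
  0 0 0 0
After step 2: ants at (0,3),(1,0)
  0 0 0 1
  1 0 0 0
  0 0 0 0
  0 0 0 0
After step 3: ants at (1,3),(0,0)
  1 0 0 0
  0 0 0 1
  0 0 0 0
  0 0 0 0

1 0 0 0
0 0 0 1
0 0 0 0
0 0 0 0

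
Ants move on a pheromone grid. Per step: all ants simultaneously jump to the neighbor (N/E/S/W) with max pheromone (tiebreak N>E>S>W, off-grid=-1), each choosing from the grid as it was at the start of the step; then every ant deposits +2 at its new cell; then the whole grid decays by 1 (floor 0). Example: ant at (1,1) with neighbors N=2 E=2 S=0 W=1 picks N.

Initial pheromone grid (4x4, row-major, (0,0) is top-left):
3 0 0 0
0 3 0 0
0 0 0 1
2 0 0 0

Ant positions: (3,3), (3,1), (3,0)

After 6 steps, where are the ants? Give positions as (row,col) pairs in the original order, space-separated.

Step 1: ant0:(3,3)->N->(2,3) | ant1:(3,1)->W->(3,0) | ant2:(3,0)->N->(2,0)
  grid max=3 at (3,0)
Step 2: ant0:(2,3)->N->(1,3) | ant1:(3,0)->N->(2,0) | ant2:(2,0)->S->(3,0)
  grid max=4 at (3,0)
Step 3: ant0:(1,3)->S->(2,3) | ant1:(2,0)->S->(3,0) | ant2:(3,0)->N->(2,0)
  grid max=5 at (3,0)
Step 4: ant0:(2,3)->N->(1,3) | ant1:(3,0)->N->(2,0) | ant2:(2,0)->S->(3,0)
  grid max=6 at (3,0)
Step 5: ant0:(1,3)->S->(2,3) | ant1:(2,0)->S->(3,0) | ant2:(3,0)->N->(2,0)
  grid max=7 at (3,0)
Step 6: ant0:(2,3)->N->(1,3) | ant1:(3,0)->N->(2,0) | ant2:(2,0)->S->(3,0)
  grid max=8 at (3,0)

(1,3) (2,0) (3,0)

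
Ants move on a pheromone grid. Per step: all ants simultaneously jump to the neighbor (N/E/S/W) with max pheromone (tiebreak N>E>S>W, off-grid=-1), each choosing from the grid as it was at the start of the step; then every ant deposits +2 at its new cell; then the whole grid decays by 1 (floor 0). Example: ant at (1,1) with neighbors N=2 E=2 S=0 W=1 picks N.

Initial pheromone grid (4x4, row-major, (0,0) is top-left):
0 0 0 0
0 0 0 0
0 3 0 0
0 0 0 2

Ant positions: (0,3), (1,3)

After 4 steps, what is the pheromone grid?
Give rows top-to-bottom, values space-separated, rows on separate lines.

After step 1: ants at (1,3),(0,3)
  0 0 0 1
  0 0 0 1
  0 2 0 0
  0 0 0 1
After step 2: ants at (0,3),(1,3)
  0 0 0 2
  0 0 0 2
  0 1 0 0
  0 0 0 0
After step 3: ants at (1,3),(0,3)
  0 0 0 3
  0 0 0 3
  0 0 0 0
  0 0 0 0
After step 4: ants at (0,3),(1,3)
  0 0 0 4
  0 0 0 4
  0 0 0 0
  0 0 0 0

0 0 0 4
0 0 0 4
0 0 0 0
0 0 0 0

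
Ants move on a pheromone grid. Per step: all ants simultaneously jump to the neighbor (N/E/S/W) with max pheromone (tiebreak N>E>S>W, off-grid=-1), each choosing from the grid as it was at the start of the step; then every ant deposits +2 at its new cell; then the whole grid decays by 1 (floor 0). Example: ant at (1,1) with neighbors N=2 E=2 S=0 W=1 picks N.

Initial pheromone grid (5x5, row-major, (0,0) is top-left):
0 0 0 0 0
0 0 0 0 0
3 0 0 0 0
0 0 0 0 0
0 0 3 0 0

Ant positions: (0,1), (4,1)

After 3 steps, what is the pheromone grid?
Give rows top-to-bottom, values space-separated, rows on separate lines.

After step 1: ants at (0,2),(4,2)
  0 0 1 0 0
  0 0 0 0 0
  2 0 0 0 0
  0 0 0 0 0
  0 0 4 0 0
After step 2: ants at (0,3),(3,2)
  0 0 0 1 0
  0 0 0 0 0
  1 0 0 0 0
  0 0 1 0 0
  0 0 3 0 0
After step 3: ants at (0,4),(4,2)
  0 0 0 0 1
  0 0 0 0 0
  0 0 0 0 0
  0 0 0 0 0
  0 0 4 0 0

0 0 0 0 1
0 0 0 0 0
0 0 0 0 0
0 0 0 0 0
0 0 4 0 0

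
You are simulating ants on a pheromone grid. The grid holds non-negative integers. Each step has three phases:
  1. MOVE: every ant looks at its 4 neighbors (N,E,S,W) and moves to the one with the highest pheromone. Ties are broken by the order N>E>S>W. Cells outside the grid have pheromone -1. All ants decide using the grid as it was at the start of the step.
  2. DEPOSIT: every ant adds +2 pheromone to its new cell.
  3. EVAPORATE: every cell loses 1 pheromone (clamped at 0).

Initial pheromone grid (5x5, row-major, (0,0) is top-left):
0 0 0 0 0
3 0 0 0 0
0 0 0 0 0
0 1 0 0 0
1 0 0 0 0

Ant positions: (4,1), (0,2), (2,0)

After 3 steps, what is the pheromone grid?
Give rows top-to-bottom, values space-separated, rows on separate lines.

After step 1: ants at (3,1),(0,3),(1,0)
  0 0 0 1 0
  4 0 0 0 0
  0 0 0 0 0
  0 2 0 0 0
  0 0 0 0 0
After step 2: ants at (2,1),(0,4),(0,0)
  1 0 0 0 1
  3 0 0 0 0
  0 1 0 0 0
  0 1 0 0 0
  0 0 0 0 0
After step 3: ants at (3,1),(1,4),(1,0)
  0 0 0 0 0
  4 0 0 0 1
  0 0 0 0 0
  0 2 0 0 0
  0 0 0 0 0

0 0 0 0 0
4 0 0 0 1
0 0 0 0 0
0 2 0 0 0
0 0 0 0 0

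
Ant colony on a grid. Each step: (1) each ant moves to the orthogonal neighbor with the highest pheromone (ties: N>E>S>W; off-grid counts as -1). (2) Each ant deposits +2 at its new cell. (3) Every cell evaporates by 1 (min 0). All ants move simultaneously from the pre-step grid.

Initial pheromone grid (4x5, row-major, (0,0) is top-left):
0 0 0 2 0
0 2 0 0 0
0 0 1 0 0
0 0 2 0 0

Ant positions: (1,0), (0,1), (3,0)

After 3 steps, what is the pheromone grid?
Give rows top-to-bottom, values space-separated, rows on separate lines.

After step 1: ants at (1,1),(1,1),(2,0)
  0 0 0 1 0
  0 5 0 0 0
  1 0 0 0 0
  0 0 1 0 0
After step 2: ants at (0,1),(0,1),(1,0)
  0 3 0 0 0
  1 4 0 0 0
  0 0 0 0 0
  0 0 0 0 0
After step 3: ants at (1,1),(1,1),(1,1)
  0 2 0 0 0
  0 9 0 0 0
  0 0 0 0 0
  0 0 0 0 0

0 2 0 0 0
0 9 0 0 0
0 0 0 0 0
0 0 0 0 0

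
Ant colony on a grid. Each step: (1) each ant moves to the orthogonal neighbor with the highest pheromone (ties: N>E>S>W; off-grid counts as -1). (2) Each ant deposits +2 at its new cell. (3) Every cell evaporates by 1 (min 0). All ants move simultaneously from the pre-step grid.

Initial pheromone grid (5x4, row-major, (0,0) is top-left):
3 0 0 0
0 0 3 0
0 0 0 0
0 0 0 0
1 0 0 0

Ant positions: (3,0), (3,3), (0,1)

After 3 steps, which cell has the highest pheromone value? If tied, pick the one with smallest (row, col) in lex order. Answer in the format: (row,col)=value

Answer: (0,0)=4

Derivation:
Step 1: ant0:(3,0)->S->(4,0) | ant1:(3,3)->N->(2,3) | ant2:(0,1)->W->(0,0)
  grid max=4 at (0,0)
Step 2: ant0:(4,0)->N->(3,0) | ant1:(2,3)->N->(1,3) | ant2:(0,0)->E->(0,1)
  grid max=3 at (0,0)
Step 3: ant0:(3,0)->S->(4,0) | ant1:(1,3)->W->(1,2) | ant2:(0,1)->W->(0,0)
  grid max=4 at (0,0)
Final grid:
  4 0 0 0
  0 0 2 0
  0 0 0 0
  0 0 0 0
  2 0 0 0
Max pheromone 4 at (0,0)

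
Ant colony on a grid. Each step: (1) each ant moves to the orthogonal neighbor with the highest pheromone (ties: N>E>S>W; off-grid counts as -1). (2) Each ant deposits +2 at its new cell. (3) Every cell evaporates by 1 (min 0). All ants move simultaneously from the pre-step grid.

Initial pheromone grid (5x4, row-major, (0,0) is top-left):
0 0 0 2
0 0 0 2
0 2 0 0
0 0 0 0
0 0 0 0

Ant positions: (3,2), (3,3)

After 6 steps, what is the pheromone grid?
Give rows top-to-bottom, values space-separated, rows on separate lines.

After step 1: ants at (2,2),(2,3)
  0 0 0 1
  0 0 0 1
  0 1 1 1
  0 0 0 0
  0 0 0 0
After step 2: ants at (2,3),(1,3)
  0 0 0 0
  0 0 0 2
  0 0 0 2
  0 0 0 0
  0 0 0 0
After step 3: ants at (1,3),(2,3)
  0 0 0 0
  0 0 0 3
  0 0 0 3
  0 0 0 0
  0 0 0 0
After step 4: ants at (2,3),(1,3)
  0 0 0 0
  0 0 0 4
  0 0 0 4
  0 0 0 0
  0 0 0 0
After step 5: ants at (1,3),(2,3)
  0 0 0 0
  0 0 0 5
  0 0 0 5
  0 0 0 0
  0 0 0 0
After step 6: ants at (2,3),(1,3)
  0 0 0 0
  0 0 0 6
  0 0 0 6
  0 0 0 0
  0 0 0 0

0 0 0 0
0 0 0 6
0 0 0 6
0 0 0 0
0 0 0 0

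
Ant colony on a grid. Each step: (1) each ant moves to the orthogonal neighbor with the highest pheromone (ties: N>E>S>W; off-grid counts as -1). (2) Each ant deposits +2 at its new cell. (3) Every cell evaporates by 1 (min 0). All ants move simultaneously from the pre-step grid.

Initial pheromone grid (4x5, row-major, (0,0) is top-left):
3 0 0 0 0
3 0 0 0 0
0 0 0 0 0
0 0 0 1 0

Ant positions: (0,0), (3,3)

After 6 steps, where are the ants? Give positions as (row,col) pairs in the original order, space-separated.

Step 1: ant0:(0,0)->S->(1,0) | ant1:(3,3)->N->(2,3)
  grid max=4 at (1,0)
Step 2: ant0:(1,0)->N->(0,0) | ant1:(2,3)->N->(1,3)
  grid max=3 at (0,0)
Step 3: ant0:(0,0)->S->(1,0) | ant1:(1,3)->N->(0,3)
  grid max=4 at (1,0)
Step 4: ant0:(1,0)->N->(0,0) | ant1:(0,3)->E->(0,4)
  grid max=3 at (0,0)
Step 5: ant0:(0,0)->S->(1,0) | ant1:(0,4)->S->(1,4)
  grid max=4 at (1,0)
Step 6: ant0:(1,0)->N->(0,0) | ant1:(1,4)->N->(0,4)
  grid max=3 at (0,0)

(0,0) (0,4)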